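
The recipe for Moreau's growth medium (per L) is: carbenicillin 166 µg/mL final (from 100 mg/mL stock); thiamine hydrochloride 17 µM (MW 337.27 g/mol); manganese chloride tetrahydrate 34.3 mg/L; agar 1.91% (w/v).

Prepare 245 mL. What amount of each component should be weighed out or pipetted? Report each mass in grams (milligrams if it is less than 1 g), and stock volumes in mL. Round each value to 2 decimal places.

Scale factor relative to 1 L: 0.245.
carbenicillin: C1V1 = C2V2 → 166 µg/mL × 245 mL ÷ 100000 µg/mL = 0.41 mL
thiamine hydrochloride: 17 µmol/L × 337.27 g/mol × 0.245 L ÷ 1000 = 1.40 mg
manganese chloride tetrahydrate: 34.3 mg/L × 0.245 L = 8.40 mg
agar: 1.91% w/v = 19.1 g/L → 19.1 × 0.245 L = 4.68 g

carbenicillin 0.41 mL; thiamine hydrochloride 1.40 mg; manganese chloride tetrahydrate 8.40 mg; agar 4.68 g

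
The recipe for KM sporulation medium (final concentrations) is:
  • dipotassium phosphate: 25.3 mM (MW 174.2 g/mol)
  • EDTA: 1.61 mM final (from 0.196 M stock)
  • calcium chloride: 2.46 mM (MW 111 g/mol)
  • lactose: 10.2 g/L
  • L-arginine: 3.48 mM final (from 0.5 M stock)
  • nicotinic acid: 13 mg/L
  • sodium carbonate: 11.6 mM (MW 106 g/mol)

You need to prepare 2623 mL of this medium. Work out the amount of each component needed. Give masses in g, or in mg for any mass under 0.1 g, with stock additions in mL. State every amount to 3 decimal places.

dipotassium phosphate 11.560 g; EDTA 21.546 mL; calcium chloride 0.716 g; lactose 26.755 g; L-arginine 18.256 mL; nicotinic acid 34.099 mg; sodium carbonate 3.225 g

Target volume = 2623 mL = 2.623 L.
dipotassium phosphate: 25.3 mmol/L × 174.2 g/mol × 2.623 L ÷ 1000 = 11.560 g
EDTA: C1V1 = C2V2 → 1.61 mM × 2623 mL ÷ 196 mM = 21.546 mL
calcium chloride: 2.46 mmol/L × 111 g/mol × 2.623 L ÷ 1000 = 0.716 g
lactose: 10.2 g/L × 2.623 L = 26.755 g
L-arginine: V = C2·V2/C1 = 3.48 mM × 2623 mL ÷ 500 mM = 18.256 mL
nicotinic acid: 13 mg/L × 2.623 L = 34.099 mg
sodium carbonate: 11.6 mmol/L × 106 g/mol × 2.623 L ÷ 1000 = 3.225 g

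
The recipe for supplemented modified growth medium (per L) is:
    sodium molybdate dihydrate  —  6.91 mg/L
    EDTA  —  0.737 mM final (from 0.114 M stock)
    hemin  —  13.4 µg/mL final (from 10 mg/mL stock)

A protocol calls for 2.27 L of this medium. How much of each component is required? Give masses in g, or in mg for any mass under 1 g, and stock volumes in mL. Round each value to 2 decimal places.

sodium molybdate dihydrate 15.69 mg; EDTA 14.68 mL; hemin 3.04 mL

Scale factor relative to 1 L: 2.27.
sodium molybdate dihydrate: 6.91 mg/L × 2.27 L = 15.69 mg
EDTA: dilute stock: 0.737 mM × 2270 mL ÷ 114 mM = 14.68 mL
hemin: V = C2·V2/C1 = 13.4 µg/mL × 2270 mL ÷ 10000 µg/mL = 3.04 mL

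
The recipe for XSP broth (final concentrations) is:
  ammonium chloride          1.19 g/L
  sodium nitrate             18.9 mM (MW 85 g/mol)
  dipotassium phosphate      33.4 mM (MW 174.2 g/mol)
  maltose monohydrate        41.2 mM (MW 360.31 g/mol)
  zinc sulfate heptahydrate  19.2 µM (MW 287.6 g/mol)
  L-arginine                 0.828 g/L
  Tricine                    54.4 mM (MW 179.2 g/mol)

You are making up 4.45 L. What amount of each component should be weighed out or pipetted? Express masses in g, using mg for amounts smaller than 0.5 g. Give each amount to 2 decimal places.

ammonium chloride 5.30 g; sodium nitrate 7.15 g; dipotassium phosphate 25.89 g; maltose monohydrate 66.06 g; zinc sulfate heptahydrate 24.57 mg; L-arginine 3.68 g; Tricine 43.38 g

Scale factor relative to 1 L: 4.45.
ammonium chloride: 1.19 g/L × 4.45 L = 5.30 g
sodium nitrate: 18.9 mmol/L × 85 g/mol × 4.45 L ÷ 1000 = 7.15 g
dipotassium phosphate: 33.4 mmol/L × 174.2 g/mol × 4.45 L ÷ 1000 = 25.89 g
maltose monohydrate: 41.2 mmol/L × 360.31 g/mol × 4.45 L ÷ 1000 = 66.06 g
zinc sulfate heptahydrate: 19.2 µmol/L × 287.6 g/mol × 4.45 L ÷ 1000 = 24.57 mg
L-arginine: 0.828 g/L × 4.45 L = 3.68 g
Tricine: 54.4 mmol/L × 179.2 g/mol × 4.45 L ÷ 1000 = 43.38 g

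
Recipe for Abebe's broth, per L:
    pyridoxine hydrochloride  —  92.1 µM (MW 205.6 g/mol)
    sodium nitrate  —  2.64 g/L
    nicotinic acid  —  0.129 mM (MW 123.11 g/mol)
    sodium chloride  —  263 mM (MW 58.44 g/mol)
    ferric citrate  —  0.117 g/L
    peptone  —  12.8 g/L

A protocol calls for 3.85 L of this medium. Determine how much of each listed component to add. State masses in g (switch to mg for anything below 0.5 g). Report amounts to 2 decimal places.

pyridoxine hydrochloride 72.90 mg; sodium nitrate 10.16 g; nicotinic acid 61.14 mg; sodium chloride 59.17 g; ferric citrate 450.45 mg; peptone 49.28 g

Working volume: 3.85 L.
pyridoxine hydrochloride: 92.1 µmol/L × 205.6 g/mol × 3.85 L ÷ 1000 = 72.90 mg
sodium nitrate: 2.64 g/L × 3.85 L = 10.16 g
nicotinic acid: 0.129 mmol/L × 123.11 mg/mmol × 3.85 L = 61.14 mg
sodium chloride: 263 mmol/L × 58.44 g/mol × 3.85 L ÷ 1000 = 59.17 g
ferric citrate: 0.117 g/L × 3.85 L = 0.45045 g = 450.45 mg
peptone: 12.8 g/L × 3.85 L = 49.28 g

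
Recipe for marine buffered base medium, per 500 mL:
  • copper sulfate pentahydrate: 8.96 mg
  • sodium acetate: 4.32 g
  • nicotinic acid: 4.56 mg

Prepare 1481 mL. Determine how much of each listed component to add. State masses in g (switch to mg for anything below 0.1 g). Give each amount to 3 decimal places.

Scale factor = 1481 mL / 500 mL = 2.962.
copper sulfate pentahydrate: 8.96 mg × (1481 mL / 500 mL) = 26.540 mg
sodium acetate: 4.32 g × (1481 mL / 500 mL) = 12.796 g
nicotinic acid: 4.56 mg × (1481 mL / 500 mL) = 13.507 mg

copper sulfate pentahydrate 26.540 mg; sodium acetate 12.796 g; nicotinic acid 13.507 mg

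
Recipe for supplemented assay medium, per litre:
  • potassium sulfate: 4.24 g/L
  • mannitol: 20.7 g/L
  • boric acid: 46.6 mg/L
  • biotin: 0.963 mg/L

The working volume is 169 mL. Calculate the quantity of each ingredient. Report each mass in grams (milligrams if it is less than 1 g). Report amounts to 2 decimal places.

Target volume = 169 mL = 0.169 L.
potassium sulfate: 4.24 g/L × 0.169 L = 0.71656 g = 716.56 mg
mannitol: 20.7 g/L × 0.169 L = 3.50 g
boric acid: 46.6 mg/L × 0.169 L = 7.88 mg
biotin: 0.963 mg/L × 0.169 L = 0.16 mg

potassium sulfate 716.56 mg; mannitol 3.50 g; boric acid 7.88 mg; biotin 0.16 mg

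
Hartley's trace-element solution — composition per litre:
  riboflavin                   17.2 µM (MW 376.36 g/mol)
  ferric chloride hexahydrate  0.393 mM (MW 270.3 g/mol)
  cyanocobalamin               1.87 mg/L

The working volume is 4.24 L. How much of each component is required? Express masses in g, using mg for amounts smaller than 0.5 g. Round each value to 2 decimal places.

riboflavin 27.45 mg; ferric chloride hexahydrate 450.41 mg; cyanocobalamin 7.93 mg

Scale factor relative to 1 L: 4.24.
riboflavin: 17.2 µmol/L × 376.36 g/mol × 4.24 L ÷ 1000 = 27.45 mg
ferric chloride hexahydrate: 0.393 mmol/L × 270.3 mg/mmol × 4.24 L = 450.41 mg
cyanocobalamin: 1.87 mg/L × 4.24 L = 7.93 mg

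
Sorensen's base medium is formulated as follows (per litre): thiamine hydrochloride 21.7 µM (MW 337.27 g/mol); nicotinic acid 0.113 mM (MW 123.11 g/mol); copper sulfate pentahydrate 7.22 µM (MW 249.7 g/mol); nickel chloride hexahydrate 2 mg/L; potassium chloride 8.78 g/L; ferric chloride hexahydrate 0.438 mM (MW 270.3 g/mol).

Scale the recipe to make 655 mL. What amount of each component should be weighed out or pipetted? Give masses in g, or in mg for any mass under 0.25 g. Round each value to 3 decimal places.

Scale factor relative to 1 L: 0.655.
thiamine hydrochloride: 21.7 µmol/L × 337.27 g/mol × 0.655 L ÷ 1000 = 4.794 mg
nicotinic acid: 0.113 mmol/L × 123.11 mg/mmol × 0.655 L = 9.112 mg
copper sulfate pentahydrate: 7.22 µmol/L × 249.7 g/mol × 0.655 L ÷ 1000 = 1.181 mg
nickel chloride hexahydrate: 2 mg/L × 0.655 L = 1.310 mg
potassium chloride: 8.78 g/L × 0.655 L = 5.751 g
ferric chloride hexahydrate: 0.438 mmol/L × 270.3 mg/mmol × 0.655 L = 77.546 mg

thiamine hydrochloride 4.794 mg; nicotinic acid 9.112 mg; copper sulfate pentahydrate 1.181 mg; nickel chloride hexahydrate 1.310 mg; potassium chloride 5.751 g; ferric chloride hexahydrate 77.546 mg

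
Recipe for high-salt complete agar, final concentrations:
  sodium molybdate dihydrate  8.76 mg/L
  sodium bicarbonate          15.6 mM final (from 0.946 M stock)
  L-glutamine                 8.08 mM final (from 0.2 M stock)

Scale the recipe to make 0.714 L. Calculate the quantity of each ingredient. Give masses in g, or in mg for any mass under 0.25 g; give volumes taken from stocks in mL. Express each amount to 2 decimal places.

sodium molybdate dihydrate 6.25 mg; sodium bicarbonate 11.77 mL; L-glutamine 28.85 mL

Working volume: 0.714 L.
sodium molybdate dihydrate: 8.76 mg/L × 0.714 L = 6.25 mg
sodium bicarbonate: dilute stock: 15.6 mM × 714 mL ÷ 946 mM = 11.77 mL
L-glutamine: V = C2·V2/C1 = 8.08 mM × 714 mL ÷ 200 mM = 28.85 mL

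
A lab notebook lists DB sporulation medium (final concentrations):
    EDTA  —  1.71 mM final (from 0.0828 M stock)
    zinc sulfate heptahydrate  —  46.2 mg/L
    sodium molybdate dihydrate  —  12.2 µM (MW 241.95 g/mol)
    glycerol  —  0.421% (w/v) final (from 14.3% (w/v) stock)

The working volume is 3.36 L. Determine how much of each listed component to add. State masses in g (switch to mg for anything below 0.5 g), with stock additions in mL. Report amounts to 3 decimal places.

Working volume: 3.36 L.
EDTA: C1V1 = C2V2 → 1.71 mM × 3360 mL ÷ 82.8 mM = 69.391 mL
zinc sulfate heptahydrate: 46.2 mg/L × 3.36 L = 155.232 mg
sodium molybdate dihydrate: 12.2 µmol/L × 241.95 g/mol × 3.36 L ÷ 1000 = 9.918 mg
glycerol: V = C2·V2/C1 = 0.421% ÷ 14.3% × 3360 mL = 98.920 mL

EDTA 69.391 mL; zinc sulfate heptahydrate 155.232 mg; sodium molybdate dihydrate 9.918 mg; glycerol 98.920 mL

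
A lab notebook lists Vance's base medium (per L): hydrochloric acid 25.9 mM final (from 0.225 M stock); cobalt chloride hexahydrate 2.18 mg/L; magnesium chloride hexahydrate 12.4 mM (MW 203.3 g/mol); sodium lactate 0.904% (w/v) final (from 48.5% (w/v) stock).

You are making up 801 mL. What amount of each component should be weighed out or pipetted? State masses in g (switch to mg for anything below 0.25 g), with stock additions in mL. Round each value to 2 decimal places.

hydrochloric acid 92.20 mL; cobalt chloride hexahydrate 1.75 mg; magnesium chloride hexahydrate 2.02 g; sodium lactate 14.93 mL

Target volume = 801 mL = 0.801 L.
hydrochloric acid: C1V1 = C2V2 → 25.9 mM × 801 mL ÷ 225 mM = 92.20 mL
cobalt chloride hexahydrate: 2.18 mg/L × 0.801 L = 1.75 mg
magnesium chloride hexahydrate: 12.4 mmol/L × 203.3 g/mol × 0.801 L ÷ 1000 = 2.02 g
sodium lactate: dilute stock: 0.904% ÷ 48.5% × 801 mL = 14.93 mL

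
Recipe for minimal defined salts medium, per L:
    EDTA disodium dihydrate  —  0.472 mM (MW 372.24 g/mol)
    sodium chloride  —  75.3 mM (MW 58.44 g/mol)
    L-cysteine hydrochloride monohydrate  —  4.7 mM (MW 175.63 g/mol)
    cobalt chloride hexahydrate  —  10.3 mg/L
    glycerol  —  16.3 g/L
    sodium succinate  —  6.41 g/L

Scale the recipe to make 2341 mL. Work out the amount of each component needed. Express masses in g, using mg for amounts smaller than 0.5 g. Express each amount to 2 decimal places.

EDTA disodium dihydrate 411.31 mg; sodium chloride 10.30 g; L-cysteine hydrochloride monohydrate 1.93 g; cobalt chloride hexahydrate 24.11 mg; glycerol 38.16 g; sodium succinate 15.01 g

Working volume: 2341 mL = 2.341 L.
EDTA disodium dihydrate: 0.472 mmol/L × 372.24 mg/mmol × 2.341 L = 411.31 mg
sodium chloride: 75.3 mmol/L × 58.44 g/mol × 2.341 L ÷ 1000 = 10.30 g
L-cysteine hydrochloride monohydrate: 4.7 mmol/L × 175.63 g/mol × 2.341 L ÷ 1000 = 1.93 g
cobalt chloride hexahydrate: 10.3 mg/L × 2.341 L = 24.11 mg
glycerol: 16.3 g/L × 2.341 L = 38.16 g
sodium succinate: 6.41 g/L × 2.341 L = 15.01 g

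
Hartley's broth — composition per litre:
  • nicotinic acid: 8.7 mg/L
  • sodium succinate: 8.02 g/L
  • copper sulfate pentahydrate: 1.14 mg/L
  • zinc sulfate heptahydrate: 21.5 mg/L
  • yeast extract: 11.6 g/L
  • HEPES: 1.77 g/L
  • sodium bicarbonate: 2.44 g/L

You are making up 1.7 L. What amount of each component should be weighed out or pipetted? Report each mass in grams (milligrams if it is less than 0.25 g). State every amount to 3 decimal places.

nicotinic acid 14.790 mg; sodium succinate 13.634 g; copper sulfate pentahydrate 1.938 mg; zinc sulfate heptahydrate 36.550 mg; yeast extract 19.720 g; HEPES 3.009 g; sodium bicarbonate 4.148 g

Scale factor relative to 1 L: 1.7.
nicotinic acid: 8.7 mg/L × 1.7 L = 14.790 mg
sodium succinate: 8.02 g/L × 1.7 L = 13.634 g
copper sulfate pentahydrate: 1.14 mg/L × 1.7 L = 1.938 mg
zinc sulfate heptahydrate: 21.5 mg/L × 1.7 L = 36.550 mg
yeast extract: 11.6 g/L × 1.7 L = 19.720 g
HEPES: 1.77 g/L × 1.7 L = 3.009 g
sodium bicarbonate: 2.44 g/L × 1.7 L = 4.148 g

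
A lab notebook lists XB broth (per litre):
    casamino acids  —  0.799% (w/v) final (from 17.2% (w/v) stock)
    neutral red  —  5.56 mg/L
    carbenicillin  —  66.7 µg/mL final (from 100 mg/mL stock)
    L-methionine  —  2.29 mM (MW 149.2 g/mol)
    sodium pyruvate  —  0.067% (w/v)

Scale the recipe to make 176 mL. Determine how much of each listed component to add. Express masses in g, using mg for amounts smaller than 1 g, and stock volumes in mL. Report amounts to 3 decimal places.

Working volume: 176 mL = 0.176 L.
casamino acids: C1V1 = C2V2 → 0.799% ÷ 17.2% × 176 mL = 8.176 mL
neutral red: 5.56 mg/L × 0.176 L = 0.979 mg
carbenicillin: dilute stock: 66.7 µg/mL × 176 mL ÷ 100000 µg/mL = 0.117 mL
L-methionine: 2.29 mmol/L × 149.2 mg/mmol × 0.176 L = 60.134 mg
sodium pyruvate: 0.067% w/v = 0.67 g/L → 0.67 × 0.176 L = 0.11792 g = 117.920 mg

casamino acids 8.176 mL; neutral red 0.979 mg; carbenicillin 0.117 mL; L-methionine 60.134 mg; sodium pyruvate 117.920 mg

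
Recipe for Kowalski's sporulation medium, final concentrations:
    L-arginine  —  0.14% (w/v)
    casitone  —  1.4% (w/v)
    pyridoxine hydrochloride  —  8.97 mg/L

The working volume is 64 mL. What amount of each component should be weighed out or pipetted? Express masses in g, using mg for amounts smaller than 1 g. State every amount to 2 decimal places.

Scale factor relative to 1 L: 0.064.
L-arginine: 0.14 g per 100 mL × 64 mL ÷ 100 = 0.0896 g = 89.60 mg
casitone: 1.4 g per 100 mL × 64 mL ÷ 100 = 0.896 g = 896.00 mg
pyridoxine hydrochloride: 8.97 mg/L × 0.064 L = 0.57 mg

L-arginine 89.60 mg; casitone 896.00 mg; pyridoxine hydrochloride 0.57 mg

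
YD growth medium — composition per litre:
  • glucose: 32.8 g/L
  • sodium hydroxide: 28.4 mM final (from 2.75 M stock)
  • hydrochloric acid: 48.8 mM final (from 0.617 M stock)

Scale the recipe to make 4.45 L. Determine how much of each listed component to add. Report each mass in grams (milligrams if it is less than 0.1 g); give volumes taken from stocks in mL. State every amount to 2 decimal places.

glucose 145.96 g; sodium hydroxide 45.96 mL; hydrochloric acid 351.96 mL

Working volume: 4.45 L.
glucose: 32.8 g/L × 4.45 L = 145.96 g
sodium hydroxide: dilute stock: 28.4 mM × 4450 mL ÷ 2750 mM = 45.96 mL
hydrochloric acid: C1V1 = C2V2 → 48.8 mM × 4450 mL ÷ 617 mM = 351.96 mL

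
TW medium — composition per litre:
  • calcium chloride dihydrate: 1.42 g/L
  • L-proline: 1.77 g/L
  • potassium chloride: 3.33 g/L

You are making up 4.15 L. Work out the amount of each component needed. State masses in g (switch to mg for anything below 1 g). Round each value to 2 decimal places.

calcium chloride dihydrate 5.89 g; L-proline 7.35 g; potassium chloride 13.82 g

Scale factor relative to 1 L: 4.15.
calcium chloride dihydrate: 1.42 g/L × 4.15 L = 5.89 g
L-proline: 1.77 g/L × 4.15 L = 7.35 g
potassium chloride: 3.33 g/L × 4.15 L = 13.82 g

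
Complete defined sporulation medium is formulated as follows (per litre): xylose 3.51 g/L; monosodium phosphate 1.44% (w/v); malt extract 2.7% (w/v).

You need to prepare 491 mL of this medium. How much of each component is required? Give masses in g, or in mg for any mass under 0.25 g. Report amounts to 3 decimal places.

xylose 1.723 g; monosodium phosphate 7.070 g; malt extract 13.257 g

Target volume = 491 mL = 0.491 L.
xylose: 3.51 g/L × 0.491 L = 1.723 g
monosodium phosphate: 1.44 g per 100 mL × 491 mL ÷ 100 = 7.070 g
malt extract: 2.7% w/v = 27 g/L → 27 × 0.491 L = 13.257 g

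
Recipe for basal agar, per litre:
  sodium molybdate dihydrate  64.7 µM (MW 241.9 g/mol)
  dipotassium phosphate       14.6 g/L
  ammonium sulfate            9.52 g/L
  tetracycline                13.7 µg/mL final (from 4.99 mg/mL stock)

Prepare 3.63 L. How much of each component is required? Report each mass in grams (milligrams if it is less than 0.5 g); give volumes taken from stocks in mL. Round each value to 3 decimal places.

sodium molybdate dihydrate 56.813 mg; dipotassium phosphate 52.998 g; ammonium sulfate 34.558 g; tetracycline 9.966 mL

Scale factor relative to 1 L: 3.63.
sodium molybdate dihydrate: 64.7 µmol/L × 241.9 g/mol × 3.63 L ÷ 1000 = 56.813 mg
dipotassium phosphate: 14.6 g/L × 3.63 L = 52.998 g
ammonium sulfate: 9.52 g/L × 3.63 L = 34.558 g
tetracycline: V = C2·V2/C1 = 13.7 µg/mL × 3630 mL ÷ 4990 µg/mL = 9.966 mL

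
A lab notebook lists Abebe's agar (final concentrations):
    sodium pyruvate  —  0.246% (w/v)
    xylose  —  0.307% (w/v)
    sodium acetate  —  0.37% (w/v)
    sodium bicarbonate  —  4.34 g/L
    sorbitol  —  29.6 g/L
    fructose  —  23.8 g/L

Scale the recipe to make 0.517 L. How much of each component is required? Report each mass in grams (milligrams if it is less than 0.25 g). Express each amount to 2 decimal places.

sodium pyruvate 1.27 g; xylose 1.59 g; sodium acetate 1.91 g; sodium bicarbonate 2.24 g; sorbitol 15.30 g; fructose 12.30 g

Working volume: 0.517 L.
sodium pyruvate: 0.246% w/v = 2.46 g/L → 2.46 × 0.517 L = 1.27 g
xylose: 0.307% w/v = 3.07 g/L → 3.07 × 0.517 L = 1.59 g
sodium acetate: 0.37 g per 100 mL × 517 mL ÷ 100 = 1.91 g
sodium bicarbonate: 4.34 g/L × 0.517 L = 2.24 g
sorbitol: 29.6 g/L × 0.517 L = 15.30 g
fructose: 23.8 g/L × 0.517 L = 12.30 g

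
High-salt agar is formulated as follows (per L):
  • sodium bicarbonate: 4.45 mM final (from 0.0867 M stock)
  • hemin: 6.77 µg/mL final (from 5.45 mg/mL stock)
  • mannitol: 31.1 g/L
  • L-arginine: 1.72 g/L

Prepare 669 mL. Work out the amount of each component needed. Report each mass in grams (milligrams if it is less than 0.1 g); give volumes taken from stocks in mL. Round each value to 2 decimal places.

Working volume: 669 mL = 0.669 L.
sodium bicarbonate: dilute stock: 4.45 mM × 669 mL ÷ 86.7 mM = 34.34 mL
hemin: dilute stock: 6.77 µg/mL × 669 mL ÷ 5450 µg/mL = 0.83 mL
mannitol: 31.1 g/L × 0.669 L = 20.81 g
L-arginine: 1.72 g/L × 0.669 L = 1.15 g

sodium bicarbonate 34.34 mL; hemin 0.83 mL; mannitol 20.81 g; L-arginine 1.15 g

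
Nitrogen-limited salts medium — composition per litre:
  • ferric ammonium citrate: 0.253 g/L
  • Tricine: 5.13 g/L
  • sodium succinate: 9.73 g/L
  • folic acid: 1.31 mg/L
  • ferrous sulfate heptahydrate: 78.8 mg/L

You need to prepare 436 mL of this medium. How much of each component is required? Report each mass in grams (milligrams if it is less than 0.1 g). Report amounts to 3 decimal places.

Working volume: 436 mL = 0.436 L.
ferric ammonium citrate: 0.253 g/L × 0.436 L = 0.110 g
Tricine: 5.13 g/L × 0.436 L = 2.237 g
sodium succinate: 9.73 g/L × 0.436 L = 4.242 g
folic acid: 1.31 mg/L × 0.436 L = 0.571 mg
ferrous sulfate heptahydrate: 78.8 mg/L × 0.436 L = 34.357 mg

ferric ammonium citrate 0.110 g; Tricine 2.237 g; sodium succinate 4.242 g; folic acid 0.571 mg; ferrous sulfate heptahydrate 34.357 mg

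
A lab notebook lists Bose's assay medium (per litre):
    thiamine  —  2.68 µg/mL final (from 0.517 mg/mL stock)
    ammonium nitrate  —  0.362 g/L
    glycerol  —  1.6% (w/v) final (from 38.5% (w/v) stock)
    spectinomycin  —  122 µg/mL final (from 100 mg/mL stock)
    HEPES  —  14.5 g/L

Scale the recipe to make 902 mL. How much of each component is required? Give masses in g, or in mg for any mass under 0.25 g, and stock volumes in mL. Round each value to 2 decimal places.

Target volume = 902 mL = 0.902 L.
thiamine: V = C2·V2/C1 = 2.68 µg/mL × 902 mL ÷ 517 µg/mL = 4.68 mL
ammonium nitrate: 0.362 g/L × 0.902 L = 0.33 g
glycerol: dilute stock: 1.6% ÷ 38.5% × 902 mL = 37.49 mL
spectinomycin: C1V1 = C2V2 → 122 µg/mL × 902 mL ÷ 100000 µg/mL = 1.10 mL
HEPES: 14.5 g/L × 0.902 L = 13.08 g

thiamine 4.68 mL; ammonium nitrate 0.33 g; glycerol 37.49 mL; spectinomycin 1.10 mL; HEPES 13.08 g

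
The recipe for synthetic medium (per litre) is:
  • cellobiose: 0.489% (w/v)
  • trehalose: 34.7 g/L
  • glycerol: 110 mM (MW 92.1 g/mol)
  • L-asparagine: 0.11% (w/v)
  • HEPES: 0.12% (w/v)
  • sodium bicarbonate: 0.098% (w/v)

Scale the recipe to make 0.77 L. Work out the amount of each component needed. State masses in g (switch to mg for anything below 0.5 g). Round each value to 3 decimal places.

Scale factor relative to 1 L: 0.77.
cellobiose: 0.489% w/v = 4.89 g/L → 4.89 × 0.77 L = 3.765 g
trehalose: 34.7 g/L × 0.77 L = 26.719 g
glycerol: 110 mmol/L × 92.1 g/mol × 0.77 L ÷ 1000 = 7.801 g
L-asparagine: 0.11% w/v = 1.1 g/L → 1.1 × 0.77 L = 0.847 g
HEPES: 0.12 g per 100 mL × 770 mL ÷ 100 = 0.924 g
sodium bicarbonate: 0.098 g per 100 mL × 770 mL ÷ 100 = 0.755 g

cellobiose 3.765 g; trehalose 26.719 g; glycerol 7.801 g; L-asparagine 0.847 g; HEPES 0.924 g; sodium bicarbonate 0.755 g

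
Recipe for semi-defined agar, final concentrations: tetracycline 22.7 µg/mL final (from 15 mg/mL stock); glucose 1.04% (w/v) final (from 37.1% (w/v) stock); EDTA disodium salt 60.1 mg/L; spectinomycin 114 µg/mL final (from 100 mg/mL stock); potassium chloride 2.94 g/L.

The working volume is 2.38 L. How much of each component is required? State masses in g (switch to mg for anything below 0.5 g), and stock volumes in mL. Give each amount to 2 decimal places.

tetracycline 3.60 mL; glucose 66.72 mL; EDTA disodium salt 143.04 mg; spectinomycin 2.71 mL; potassium chloride 7.00 g

Working volume: 2.38 L.
tetracycline: dilute stock: 22.7 µg/mL × 2380 mL ÷ 15000 µg/mL = 3.60 mL
glucose: dilute stock: 1.04% ÷ 37.1% × 2380 mL = 66.72 mL
EDTA disodium salt: 60.1 mg/L × 2.38 L = 143.04 mg
spectinomycin: C1V1 = C2V2 → 114 µg/mL × 2380 mL ÷ 100000 µg/mL = 2.71 mL
potassium chloride: 2.94 g/L × 2.38 L = 7.00 g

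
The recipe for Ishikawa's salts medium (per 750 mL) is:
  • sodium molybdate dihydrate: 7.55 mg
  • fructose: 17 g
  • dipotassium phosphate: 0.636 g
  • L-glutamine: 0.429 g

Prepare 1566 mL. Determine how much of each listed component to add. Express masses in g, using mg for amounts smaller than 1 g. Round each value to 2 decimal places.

Ratio of target to recipe volume: 1566 / 750 = 2.088.
sodium molybdate dihydrate: 7.55 mg × (1566 mL / 750 mL) = 15.76 mg
fructose: 17 g × (1566 mL / 750 mL) = 35.50 g
dipotassium phosphate: 0.636 g × (1566 mL / 750 mL) = 1.33 g
L-glutamine: 0.429 g × (1566 mL / 750 mL) = 0.895752 g = 895.75 mg

sodium molybdate dihydrate 15.76 mg; fructose 35.50 g; dipotassium phosphate 1.33 g; L-glutamine 895.75 mg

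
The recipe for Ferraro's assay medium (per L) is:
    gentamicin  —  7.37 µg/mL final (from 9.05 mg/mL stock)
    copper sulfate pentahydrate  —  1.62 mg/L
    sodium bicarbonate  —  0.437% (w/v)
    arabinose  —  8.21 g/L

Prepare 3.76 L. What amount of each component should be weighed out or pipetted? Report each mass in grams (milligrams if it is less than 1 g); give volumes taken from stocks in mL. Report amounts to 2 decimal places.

gentamicin 3.06 mL; copper sulfate pentahydrate 6.09 mg; sodium bicarbonate 16.43 g; arabinose 30.87 g

Working volume: 3.76 L.
gentamicin: V = C2·V2/C1 = 7.37 µg/mL × 3760 mL ÷ 9050 µg/mL = 3.06 mL
copper sulfate pentahydrate: 1.62 mg/L × 3.76 L = 6.09 mg
sodium bicarbonate: 0.437% w/v = 4.37 g/L → 4.37 × 3.76 L = 16.43 g
arabinose: 8.21 g/L × 3.76 L = 30.87 g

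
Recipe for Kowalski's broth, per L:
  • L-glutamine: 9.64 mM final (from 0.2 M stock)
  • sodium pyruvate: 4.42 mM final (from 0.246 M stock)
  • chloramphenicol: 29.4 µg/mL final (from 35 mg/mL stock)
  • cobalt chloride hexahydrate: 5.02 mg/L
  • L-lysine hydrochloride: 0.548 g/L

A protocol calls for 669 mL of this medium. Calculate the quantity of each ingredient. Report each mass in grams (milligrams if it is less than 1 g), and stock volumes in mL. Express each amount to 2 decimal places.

L-glutamine 32.25 mL; sodium pyruvate 12.02 mL; chloramphenicol 0.56 mL; cobalt chloride hexahydrate 3.36 mg; L-lysine hydrochloride 366.61 mg

Target volume = 669 mL = 0.669 L.
L-glutamine: C1V1 = C2V2 → 9.64 mM × 669 mL ÷ 200 mM = 32.25 mL
sodium pyruvate: dilute stock: 4.42 mM × 669 mL ÷ 246 mM = 12.02 mL
chloramphenicol: V = C2·V2/C1 = 29.4 µg/mL × 669 mL ÷ 35000 µg/mL = 0.56 mL
cobalt chloride hexahydrate: 5.02 mg/L × 0.669 L = 3.36 mg
L-lysine hydrochloride: 0.548 g/L × 0.669 L = 0.366612 g = 366.61 mg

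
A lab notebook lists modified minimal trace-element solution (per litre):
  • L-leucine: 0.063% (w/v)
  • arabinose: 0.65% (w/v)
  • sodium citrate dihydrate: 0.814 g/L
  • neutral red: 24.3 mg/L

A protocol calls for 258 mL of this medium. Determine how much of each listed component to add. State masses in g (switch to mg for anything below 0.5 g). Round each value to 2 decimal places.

L-leucine 162.54 mg; arabinose 1.68 g; sodium citrate dihydrate 210.01 mg; neutral red 6.27 mg

Scale factor relative to 1 L: 0.258.
L-leucine: 0.063 g per 100 mL × 258 mL ÷ 100 = 0.16254 g = 162.54 mg
arabinose: 0.65% w/v = 6.5 g/L → 6.5 × 0.258 L = 1.68 g
sodium citrate dihydrate: 0.814 g/L × 0.258 L = 0.210012 g = 210.01 mg
neutral red: 24.3 mg/L × 0.258 L = 6.27 mg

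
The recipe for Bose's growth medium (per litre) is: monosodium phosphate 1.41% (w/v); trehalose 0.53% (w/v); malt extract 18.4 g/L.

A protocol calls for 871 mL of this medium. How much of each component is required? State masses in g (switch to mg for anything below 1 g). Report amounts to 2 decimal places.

monosodium phosphate 12.28 g; trehalose 4.62 g; malt extract 16.03 g

Working volume: 871 mL = 0.871 L.
monosodium phosphate: 1.41 g per 100 mL × 871 mL ÷ 100 = 12.28 g
trehalose: 0.53% w/v = 5.3 g/L → 5.3 × 0.871 L = 4.62 g
malt extract: 18.4 g/L × 0.871 L = 16.03 g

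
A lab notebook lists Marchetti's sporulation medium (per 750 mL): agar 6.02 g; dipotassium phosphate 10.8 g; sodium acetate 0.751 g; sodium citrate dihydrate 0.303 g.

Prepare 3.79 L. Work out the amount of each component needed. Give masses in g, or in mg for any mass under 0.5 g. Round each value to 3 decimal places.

agar 30.421 g; dipotassium phosphate 54.576 g; sodium acetate 3.795 g; sodium citrate dihydrate 1.531 g

Scale factor = 3790 mL / 750 mL = 5.05333.
agar: 6.02 g × (3790 mL / 750 mL) = 30.421 g
dipotassium phosphate: 10.8 g × (3790 mL / 750 mL) = 54.576 g
sodium acetate: 0.751 g × (3790 mL / 750 mL) = 3.795 g
sodium citrate dihydrate: 0.303 g × (3790 mL / 750 mL) = 1.531 g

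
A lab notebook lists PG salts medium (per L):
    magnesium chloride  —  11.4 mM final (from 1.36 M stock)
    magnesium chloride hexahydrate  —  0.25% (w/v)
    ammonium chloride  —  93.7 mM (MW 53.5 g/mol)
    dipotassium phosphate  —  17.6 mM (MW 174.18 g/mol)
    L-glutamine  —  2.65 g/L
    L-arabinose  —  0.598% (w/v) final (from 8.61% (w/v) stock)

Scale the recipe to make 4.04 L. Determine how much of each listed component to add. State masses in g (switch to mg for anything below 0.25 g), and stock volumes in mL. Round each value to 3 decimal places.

Working volume: 4.04 L.
magnesium chloride: dilute stock: 11.4 mM × 4040 mL ÷ 1360 mM = 33.865 mL
magnesium chloride hexahydrate: 0.25 g per 100 mL × 4040 mL ÷ 100 = 10.100 g
ammonium chloride: 93.7 mmol/L × 53.5 g/mol × 4.04 L ÷ 1000 = 20.252 g
dipotassium phosphate: 17.6 mmol/L × 174.18 g/mol × 4.04 L ÷ 1000 = 12.385 g
L-glutamine: 2.65 g/L × 4.04 L = 10.706 g
L-arabinose: C1V1 = C2V2 → 0.598% ÷ 8.61% × 4040 mL = 280.595 mL

magnesium chloride 33.865 mL; magnesium chloride hexahydrate 10.100 g; ammonium chloride 20.252 g; dipotassium phosphate 12.385 g; L-glutamine 10.706 g; L-arabinose 280.595 mL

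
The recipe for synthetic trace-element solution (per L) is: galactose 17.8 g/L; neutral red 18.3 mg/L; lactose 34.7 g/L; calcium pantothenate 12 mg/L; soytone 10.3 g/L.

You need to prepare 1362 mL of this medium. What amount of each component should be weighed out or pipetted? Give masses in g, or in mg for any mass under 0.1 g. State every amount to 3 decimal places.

Scale factor relative to 1 L: 1.362.
galactose: 17.8 g/L × 1.362 L = 24.244 g
neutral red: 18.3 mg/L × 1.362 L = 24.925 mg
lactose: 34.7 g/L × 1.362 L = 47.261 g
calcium pantothenate: 12 mg/L × 1.362 L = 16.344 mg
soytone: 10.3 g/L × 1.362 L = 14.029 g

galactose 24.244 g; neutral red 24.925 mg; lactose 47.261 g; calcium pantothenate 16.344 mg; soytone 14.029 g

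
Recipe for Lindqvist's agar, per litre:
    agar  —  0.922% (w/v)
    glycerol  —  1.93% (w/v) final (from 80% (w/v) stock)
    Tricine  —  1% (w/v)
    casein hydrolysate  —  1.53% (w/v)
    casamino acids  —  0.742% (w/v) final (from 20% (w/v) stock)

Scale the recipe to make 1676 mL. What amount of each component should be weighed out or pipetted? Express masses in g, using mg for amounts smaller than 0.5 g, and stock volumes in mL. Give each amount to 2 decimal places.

agar 15.45 g; glycerol 40.43 mL; Tricine 16.76 g; casein hydrolysate 25.64 g; casamino acids 62.18 mL

Working volume: 1676 mL = 1.676 L.
agar: 0.922 g per 100 mL × 1676 mL ÷ 100 = 15.45 g
glycerol: C1V1 = C2V2 → 1.93% ÷ 80% × 1676 mL = 40.43 mL
Tricine: 1% w/v = 10 g/L → 10 × 1.676 L = 16.76 g
casein hydrolysate: 1.53% w/v = 15.3 g/L → 15.3 × 1.676 L = 25.64 g
casamino acids: dilute stock: 0.742% ÷ 20% × 1676 mL = 62.18 mL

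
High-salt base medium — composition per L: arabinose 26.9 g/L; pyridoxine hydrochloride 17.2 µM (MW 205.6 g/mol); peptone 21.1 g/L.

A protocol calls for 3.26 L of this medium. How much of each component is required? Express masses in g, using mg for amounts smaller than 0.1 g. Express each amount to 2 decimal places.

arabinose 87.69 g; pyridoxine hydrochloride 11.53 mg; peptone 68.79 g

Working volume: 3.26 L.
arabinose: 26.9 g/L × 3.26 L = 87.69 g
pyridoxine hydrochloride: 17.2 µmol/L × 205.6 g/mol × 3.26 L ÷ 1000 = 11.53 mg
peptone: 21.1 g/L × 3.26 L = 68.79 g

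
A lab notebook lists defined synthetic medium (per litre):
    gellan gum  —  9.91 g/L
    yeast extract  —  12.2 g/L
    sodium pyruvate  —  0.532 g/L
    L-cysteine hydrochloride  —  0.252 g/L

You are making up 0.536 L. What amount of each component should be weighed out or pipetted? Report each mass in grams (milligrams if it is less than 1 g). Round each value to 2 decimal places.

Scale factor relative to 1 L: 0.536.
gellan gum: 9.91 g/L × 0.536 L = 5.31 g
yeast extract: 12.2 g/L × 0.536 L = 6.54 g
sodium pyruvate: 0.532 g/L × 0.536 L = 0.285152 g = 285.15 mg
L-cysteine hydrochloride: 0.252 g/L × 0.536 L = 0.135072 g = 135.07 mg

gellan gum 5.31 g; yeast extract 6.54 g; sodium pyruvate 285.15 mg; L-cysteine hydrochloride 135.07 mg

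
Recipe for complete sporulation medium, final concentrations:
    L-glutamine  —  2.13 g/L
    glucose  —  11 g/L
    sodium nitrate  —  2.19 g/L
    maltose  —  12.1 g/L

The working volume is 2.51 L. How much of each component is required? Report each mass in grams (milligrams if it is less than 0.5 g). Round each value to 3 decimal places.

L-glutamine 5.346 g; glucose 27.610 g; sodium nitrate 5.497 g; maltose 30.371 g

Scale factor relative to 1 L: 2.51.
L-glutamine: 2.13 g/L × 2.51 L = 5.346 g
glucose: 11 g/L × 2.51 L = 27.610 g
sodium nitrate: 2.19 g/L × 2.51 L = 5.497 g
maltose: 12.1 g/L × 2.51 L = 30.371 g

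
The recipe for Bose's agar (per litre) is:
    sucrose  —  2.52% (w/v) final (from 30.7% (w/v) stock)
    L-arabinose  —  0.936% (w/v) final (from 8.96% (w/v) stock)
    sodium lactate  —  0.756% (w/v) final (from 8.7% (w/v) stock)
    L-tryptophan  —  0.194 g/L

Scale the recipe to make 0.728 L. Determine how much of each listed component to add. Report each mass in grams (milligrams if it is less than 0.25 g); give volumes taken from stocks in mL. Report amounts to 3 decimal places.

Scale factor relative to 1 L: 0.728.
sucrose: V = C2·V2/C1 = 2.52% ÷ 30.7% × 728 mL = 59.758 mL
L-arabinose: dilute stock: 0.936% ÷ 8.96% × 728 mL = 76.050 mL
sodium lactate: C1V1 = C2V2 → 0.756% ÷ 8.7% × 728 mL = 63.261 mL
L-tryptophan: 0.194 g/L × 0.728 L = 0.141232 g = 141.232 mg

sucrose 59.758 mL; L-arabinose 76.050 mL; sodium lactate 63.261 mL; L-tryptophan 141.232 mg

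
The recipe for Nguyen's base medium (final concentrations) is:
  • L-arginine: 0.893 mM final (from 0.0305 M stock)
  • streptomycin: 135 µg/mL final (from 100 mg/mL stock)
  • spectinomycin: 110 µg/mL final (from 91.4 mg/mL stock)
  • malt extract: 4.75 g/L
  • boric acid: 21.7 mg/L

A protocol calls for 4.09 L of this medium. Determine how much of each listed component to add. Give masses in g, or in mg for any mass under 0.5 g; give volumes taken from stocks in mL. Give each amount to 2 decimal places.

L-arginine 119.75 mL; streptomycin 5.52 mL; spectinomycin 4.92 mL; malt extract 19.43 g; boric acid 88.75 mg

Working volume: 4.09 L.
L-arginine: dilute stock: 0.893 mM × 4090 mL ÷ 30.5 mM = 119.75 mL
streptomycin: V = C2·V2/C1 = 135 µg/mL × 4090 mL ÷ 100000 µg/mL = 5.52 mL
spectinomycin: C1V1 = C2V2 → 110 µg/mL × 4090 mL ÷ 91400 µg/mL = 4.92 mL
malt extract: 4.75 g/L × 4.09 L = 19.43 g
boric acid: 21.7 mg/L × 4.09 L = 88.75 mg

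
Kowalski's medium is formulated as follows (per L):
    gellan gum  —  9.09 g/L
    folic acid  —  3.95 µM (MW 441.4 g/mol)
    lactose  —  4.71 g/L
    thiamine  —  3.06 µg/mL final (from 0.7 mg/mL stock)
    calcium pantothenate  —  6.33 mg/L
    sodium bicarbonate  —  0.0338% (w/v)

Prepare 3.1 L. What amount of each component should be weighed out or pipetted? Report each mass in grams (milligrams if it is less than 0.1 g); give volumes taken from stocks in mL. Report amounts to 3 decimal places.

Working volume: 3.1 L.
gellan gum: 9.09 g/L × 3.1 L = 28.179 g
folic acid: 3.95 µmol/L × 441.4 g/mol × 3.1 L ÷ 1000 = 5.405 mg
lactose: 4.71 g/L × 3.1 L = 14.601 g
thiamine: C1V1 = C2V2 → 3.06 µg/mL × 3100 mL ÷ 700 µg/mL = 13.551 mL
calcium pantothenate: 6.33 mg/L × 3.1 L = 19.623 mg
sodium bicarbonate: 0.0338% w/v = 0.338 g/L → 0.338 × 3.1 L = 1.048 g

gellan gum 28.179 g; folic acid 5.405 mg; lactose 14.601 g; thiamine 13.551 mL; calcium pantothenate 19.623 mg; sodium bicarbonate 1.048 g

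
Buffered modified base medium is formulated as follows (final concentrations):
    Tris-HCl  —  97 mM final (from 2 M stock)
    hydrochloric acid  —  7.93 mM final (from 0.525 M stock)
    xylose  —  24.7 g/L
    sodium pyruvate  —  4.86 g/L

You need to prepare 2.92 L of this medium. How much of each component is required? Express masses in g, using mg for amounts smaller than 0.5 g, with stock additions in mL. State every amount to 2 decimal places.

Tris-HCl 141.62 mL; hydrochloric acid 44.11 mL; xylose 72.12 g; sodium pyruvate 14.19 g

Scale factor relative to 1 L: 2.92.
Tris-HCl: V = C2·V2/C1 = 97 mM × 2920 mL ÷ 2000 mM = 141.62 mL
hydrochloric acid: V = C2·V2/C1 = 7.93 mM × 2920 mL ÷ 525 mM = 44.11 mL
xylose: 24.7 g/L × 2.92 L = 72.12 g
sodium pyruvate: 4.86 g/L × 2.92 L = 14.19 g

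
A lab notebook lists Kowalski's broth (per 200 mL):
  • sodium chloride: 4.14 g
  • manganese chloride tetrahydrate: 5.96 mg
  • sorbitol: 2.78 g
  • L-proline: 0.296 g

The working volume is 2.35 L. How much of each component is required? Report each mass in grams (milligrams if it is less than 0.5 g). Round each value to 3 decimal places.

sodium chloride 48.645 g; manganese chloride tetrahydrate 70.030 mg; sorbitol 32.665 g; L-proline 3.478 g

Scale factor = 2350 mL / 200 mL = 11.75.
sodium chloride: 4.14 g × (2350 mL / 200 mL) = 48.645 g
manganese chloride tetrahydrate: 5.96 mg × (2350 mL / 200 mL) = 70.030 mg
sorbitol: 2.78 g × (2350 mL / 200 mL) = 32.665 g
L-proline: 0.296 g × (2350 mL / 200 mL) = 3.478 g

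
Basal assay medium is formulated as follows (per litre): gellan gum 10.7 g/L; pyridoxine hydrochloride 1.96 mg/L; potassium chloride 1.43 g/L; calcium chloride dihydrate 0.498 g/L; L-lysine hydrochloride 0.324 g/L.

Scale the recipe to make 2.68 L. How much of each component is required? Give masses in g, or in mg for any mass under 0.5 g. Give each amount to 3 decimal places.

gellan gum 28.676 g; pyridoxine hydrochloride 5.253 mg; potassium chloride 3.832 g; calcium chloride dihydrate 1.335 g; L-lysine hydrochloride 0.868 g

Scale factor relative to 1 L: 2.68.
gellan gum: 10.7 g/L × 2.68 L = 28.676 g
pyridoxine hydrochloride: 1.96 mg/L × 2.68 L = 5.253 mg
potassium chloride: 1.43 g/L × 2.68 L = 3.832 g
calcium chloride dihydrate: 0.498 g/L × 2.68 L = 1.335 g
L-lysine hydrochloride: 0.324 g/L × 2.68 L = 0.868 g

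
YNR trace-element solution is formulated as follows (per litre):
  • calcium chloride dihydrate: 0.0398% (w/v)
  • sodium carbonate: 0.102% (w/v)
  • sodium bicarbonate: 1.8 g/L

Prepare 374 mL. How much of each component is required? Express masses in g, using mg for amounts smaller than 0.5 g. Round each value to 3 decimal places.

Scale factor relative to 1 L: 0.374.
calcium chloride dihydrate: 0.0398% w/v = 0.398 g/L → 0.398 × 0.374 L = 0.148852 g = 148.852 mg
sodium carbonate: 0.102% w/v = 1.02 g/L → 1.02 × 0.374 L = 0.38148 g = 381.480 mg
sodium bicarbonate: 1.8 g/L × 0.374 L = 0.673 g

calcium chloride dihydrate 148.852 mg; sodium carbonate 381.480 mg; sodium bicarbonate 0.673 g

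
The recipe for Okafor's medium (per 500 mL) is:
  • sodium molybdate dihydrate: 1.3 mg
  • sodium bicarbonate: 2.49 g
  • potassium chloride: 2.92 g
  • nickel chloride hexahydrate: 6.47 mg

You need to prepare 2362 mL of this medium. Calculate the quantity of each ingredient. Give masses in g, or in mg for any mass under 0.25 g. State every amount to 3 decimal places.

Scale factor = 2362 mL / 500 mL = 4.724.
sodium molybdate dihydrate: 1.3 mg × (2362 mL / 500 mL) = 6.141 mg
sodium bicarbonate: 2.49 g × (2362 mL / 500 mL) = 11.763 g
potassium chloride: 2.92 g × (2362 mL / 500 mL) = 13.794 g
nickel chloride hexahydrate: 6.47 mg × (2362 mL / 500 mL) = 30.564 mg

sodium molybdate dihydrate 6.141 mg; sodium bicarbonate 11.763 g; potassium chloride 13.794 g; nickel chloride hexahydrate 30.564 mg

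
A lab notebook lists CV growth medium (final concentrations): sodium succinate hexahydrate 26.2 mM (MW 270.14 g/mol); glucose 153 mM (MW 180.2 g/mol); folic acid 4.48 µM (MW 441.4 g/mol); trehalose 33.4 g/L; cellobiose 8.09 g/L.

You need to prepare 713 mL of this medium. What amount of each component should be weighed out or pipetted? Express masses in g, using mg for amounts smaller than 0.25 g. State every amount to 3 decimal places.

sodium succinate hexahydrate 5.046 g; glucose 19.658 g; folic acid 1.410 mg; trehalose 23.814 g; cellobiose 5.768 g

Scale factor relative to 1 L: 0.713.
sodium succinate hexahydrate: 26.2 mmol/L × 270.14 g/mol × 0.713 L ÷ 1000 = 5.046 g
glucose: 153 mmol/L × 180.2 g/mol × 0.713 L ÷ 1000 = 19.658 g
folic acid: 4.48 µmol/L × 441.4 g/mol × 0.713 L ÷ 1000 = 1.410 mg
trehalose: 33.4 g/L × 0.713 L = 23.814 g
cellobiose: 8.09 g/L × 0.713 L = 5.768 g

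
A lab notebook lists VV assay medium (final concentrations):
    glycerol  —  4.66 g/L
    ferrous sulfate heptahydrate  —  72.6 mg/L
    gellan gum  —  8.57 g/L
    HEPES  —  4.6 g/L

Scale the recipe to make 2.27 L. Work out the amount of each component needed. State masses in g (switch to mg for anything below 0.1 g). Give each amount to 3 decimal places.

Scale factor relative to 1 L: 2.27.
glycerol: 4.66 g/L × 2.27 L = 10.578 g
ferrous sulfate heptahydrate: 72.6 mg/L × 2.27 L = 164.802 mg = 0.165 g
gellan gum: 8.57 g/L × 2.27 L = 19.454 g
HEPES: 4.6 g/L × 2.27 L = 10.442 g

glycerol 10.578 g; ferrous sulfate heptahydrate 0.165 g; gellan gum 19.454 g; HEPES 10.442 g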